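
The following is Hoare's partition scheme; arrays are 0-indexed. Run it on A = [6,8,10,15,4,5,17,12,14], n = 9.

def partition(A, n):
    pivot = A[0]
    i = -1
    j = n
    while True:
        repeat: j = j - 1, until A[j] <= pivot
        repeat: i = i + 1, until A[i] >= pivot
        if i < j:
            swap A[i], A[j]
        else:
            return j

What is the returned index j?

1

pivot = A[0] = 6; i = -1, j = 9
j→5 (A[5]=5≤6), i→0 (A[0]=6≥6); i<j, swap → [5,8,10,15,4,6,17,12,14]
j→4 (A[4]=4≤6), i→1 (A[1]=8≥6); i<j, swap → [5,4,10,15,8,6,17,12,14]
j→1, i→2; i≥j, return j=1. A = [5,4,10,15,8,6,17,12,14]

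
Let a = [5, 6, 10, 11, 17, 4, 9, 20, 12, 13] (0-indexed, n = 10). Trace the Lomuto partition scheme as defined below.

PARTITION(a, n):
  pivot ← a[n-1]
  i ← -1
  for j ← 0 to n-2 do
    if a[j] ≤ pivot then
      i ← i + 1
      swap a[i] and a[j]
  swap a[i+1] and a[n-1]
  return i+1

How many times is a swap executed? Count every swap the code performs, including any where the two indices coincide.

8

pivot=13, i=-1
j=0: 5≤13, i=0, swap(0,0) ⇒ [5, 6, 10, 11, 17, 4, 9, 20, 12, 13]
j=1: 6≤13, i=1, swap(1,1) ⇒ [5, 6, 10, 11, 17, 4, 9, 20, 12, 13]
j=2: 10≤13, i=2, swap(2,2) ⇒ [5, 6, 10, 11, 17, 4, 9, 20, 12, 13]
j=3: 11≤13, i=3, swap(3,3) ⇒ [5, 6, 10, 11, 17, 4, 9, 20, 12, 13]
j=4: 17>13, skip
j=5: 4≤13, i=4, swap(4,5) ⇒ [5, 6, 10, 11, 4, 17, 9, 20, 12, 13]
j=6: 9≤13, i=5, swap(5,6) ⇒ [5, 6, 10, 11, 4, 9, 17, 20, 12, 13]
j=7: 20>13, skip
j=8: 12≤13, i=6, swap(6,8) ⇒ [5, 6, 10, 11, 4, 9, 12, 20, 17, 13]
swap(7,9) ⇒ [5, 6, 10, 11, 4, 9, 12, 13, 17, 20]; return 7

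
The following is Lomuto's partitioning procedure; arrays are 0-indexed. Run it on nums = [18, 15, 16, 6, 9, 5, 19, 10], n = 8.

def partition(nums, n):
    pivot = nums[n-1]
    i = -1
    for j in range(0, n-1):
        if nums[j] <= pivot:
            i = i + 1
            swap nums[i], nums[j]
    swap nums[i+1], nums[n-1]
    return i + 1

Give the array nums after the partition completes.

[6, 9, 5, 10, 15, 16, 19, 18]

pivot = nums[7] = 10; i = -1
j=0: nums[0]=18 > 10 → no swap
j=1: nums[1]=15 > 10 → no swap
j=2: nums[2]=16 > 10 → no swap
j=3: nums[3]=6 ≤ 10 → i=0, swap nums[0],nums[3] → [6, 15, 16, 18, 9, 5, 19, 10]
j=4: nums[4]=9 ≤ 10 → i=1, swap nums[1],nums[4] → [6, 9, 16, 18, 15, 5, 19, 10]
j=5: nums[5]=5 ≤ 10 → i=2, swap nums[2],nums[5] → [6, 9, 5, 18, 15, 16, 19, 10]
j=6: nums[6]=19 > 10 → no swap
final swap nums[3],nums[7] → [6, 9, 5, 10, 15, 16, 19, 18]; return 3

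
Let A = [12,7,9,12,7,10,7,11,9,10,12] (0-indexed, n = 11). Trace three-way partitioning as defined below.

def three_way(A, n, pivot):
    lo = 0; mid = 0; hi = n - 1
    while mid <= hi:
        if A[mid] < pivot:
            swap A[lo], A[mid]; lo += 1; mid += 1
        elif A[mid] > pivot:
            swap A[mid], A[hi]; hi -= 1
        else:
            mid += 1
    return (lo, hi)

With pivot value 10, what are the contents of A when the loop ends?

[7,9,9,7,7,10,10,11,12,12,12]

pivot = 10; lo=0, mid=0, hi=10
A[mid]=12>10: swap A[0],A[10]; hi=9 → [12,7,9,12,7,10,7,11,9,10,12]
A[mid]=12>10: swap A[0],A[9]; hi=8 → [10,7,9,12,7,10,7,11,9,12,12]
A[mid]=10=10: mid=1
A[mid]=7<10: swap A[0],A[1]; lo=1,mid=2 → [7,10,9,12,7,10,7,11,9,12,12]
A[mid]=9<10: swap A[1],A[2]; lo=2,mid=3 → [7,9,10,12,7,10,7,11,9,12,12]
A[mid]=12>10: swap A[3],A[8]; hi=7 → [7,9,10,9,7,10,7,11,12,12,12]
A[mid]=9<10: swap A[2],A[3]; lo=3,mid=4 → [7,9,9,10,7,10,7,11,12,12,12]
A[mid]=7<10: swap A[3],A[4]; lo=4,mid=5 → [7,9,9,7,10,10,7,11,12,12,12]
A[mid]=10=10: mid=6
A[mid]=7<10: swap A[4],A[6]; lo=5,mid=7 → [7,9,9,7,7,10,10,11,12,12,12]
A[mid]=11>10: swap A[7],A[7]; hi=6 → [7,9,9,7,7,10,10,11,12,12,12]
end: lo=5, hi=6; A = [7,9,9,7,7,10,10,11,12,12,12]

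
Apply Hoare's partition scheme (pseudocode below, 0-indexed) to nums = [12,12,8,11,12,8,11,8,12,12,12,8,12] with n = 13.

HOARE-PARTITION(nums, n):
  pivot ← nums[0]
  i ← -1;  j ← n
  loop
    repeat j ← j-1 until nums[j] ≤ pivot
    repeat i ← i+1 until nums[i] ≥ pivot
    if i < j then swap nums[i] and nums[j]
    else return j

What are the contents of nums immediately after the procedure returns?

pivot=12
j stops at 12 (12), i stops at 0 (12); swap ⇒ [12,12,8,11,12,8,11,8,12,12,12,8,12]
j stops at 11 (8), i stops at 1 (12); swap ⇒ [12,8,8,11,12,8,11,8,12,12,12,12,12]
j stops at 10 (12), i stops at 4 (12); swap ⇒ [12,8,8,11,12,8,11,8,12,12,12,12,12]
j stops at 9 (12), i stops at 8 (12); swap ⇒ [12,8,8,11,12,8,11,8,12,12,12,12,12]
j stops at 8, i stops at 9; i≥j ⇒ return 8. nums=[12,8,8,11,12,8,11,8,12,12,12,12,12]

[12,8,8,11,12,8,11,8,12,12,12,12,12]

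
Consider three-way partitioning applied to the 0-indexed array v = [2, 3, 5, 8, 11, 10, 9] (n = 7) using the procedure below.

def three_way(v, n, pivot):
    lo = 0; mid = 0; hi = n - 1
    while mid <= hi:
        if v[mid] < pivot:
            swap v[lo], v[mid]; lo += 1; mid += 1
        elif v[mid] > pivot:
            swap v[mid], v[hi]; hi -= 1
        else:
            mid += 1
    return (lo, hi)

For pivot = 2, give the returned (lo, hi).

(0, 0)

pivot = 2; lo=0, mid=0, hi=6
v[mid]=2=2: mid=1
v[mid]=3>2: swap v[1],v[6]; hi=5 → [2, 9, 5, 8, 11, 10, 3]
v[mid]=9>2: swap v[1],v[5]; hi=4 → [2, 10, 5, 8, 11, 9, 3]
v[mid]=10>2: swap v[1],v[4]; hi=3 → [2, 11, 5, 8, 10, 9, 3]
v[mid]=11>2: swap v[1],v[3]; hi=2 → [2, 8, 5, 11, 10, 9, 3]
v[mid]=8>2: swap v[1],v[2]; hi=1 → [2, 5, 8, 11, 10, 9, 3]
v[mid]=5>2: swap v[1],v[1]; hi=0 → [2, 5, 8, 11, 10, 9, 3]
end: lo=0, hi=0; v = [2, 5, 8, 11, 10, 9, 3]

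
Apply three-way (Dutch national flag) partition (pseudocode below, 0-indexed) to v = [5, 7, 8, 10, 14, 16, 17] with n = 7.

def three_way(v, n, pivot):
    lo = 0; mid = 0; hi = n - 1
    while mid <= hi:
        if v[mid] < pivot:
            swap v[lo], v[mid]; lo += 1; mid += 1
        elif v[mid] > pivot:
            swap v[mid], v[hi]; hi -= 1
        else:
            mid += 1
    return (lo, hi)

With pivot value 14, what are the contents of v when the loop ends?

lo=0 mid=0 hi=6
5<14: swap(0,0), lo=1 mid=1 ⇒ [5, 7, 8, 10, 14, 16, 17]
7<14: swap(1,1), lo=2 mid=2 ⇒ [5, 7, 8, 10, 14, 16, 17]
8<14: swap(2,2), lo=3 mid=3 ⇒ [5, 7, 8, 10, 14, 16, 17]
10<14: swap(3,3), lo=4 mid=4 ⇒ [5, 7, 8, 10, 14, 16, 17]
14=14: mid=5
16>14: swap(5,6), hi=5 ⇒ [5, 7, 8, 10, 14, 17, 16]
17>14: swap(5,5), hi=4 ⇒ [5, 7, 8, 10, 14, 17, 16]
done. lo=4 hi=4; v=[5, 7, 8, 10, 14, 17, 16]

[5, 7, 8, 10, 14, 17, 16]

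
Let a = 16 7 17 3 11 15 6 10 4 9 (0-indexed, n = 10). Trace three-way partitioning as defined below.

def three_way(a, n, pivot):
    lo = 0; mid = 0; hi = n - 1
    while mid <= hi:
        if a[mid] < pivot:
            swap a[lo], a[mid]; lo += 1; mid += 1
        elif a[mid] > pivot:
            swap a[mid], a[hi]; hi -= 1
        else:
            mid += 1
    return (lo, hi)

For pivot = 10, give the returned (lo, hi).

pivot = 10; lo=0, mid=0, hi=9
a[mid]=16>10: swap a[0],a[9]; hi=8 → 9 7 17 3 11 15 6 10 4 16
a[mid]=9<10: swap a[0],a[0]; lo=1,mid=1 → 9 7 17 3 11 15 6 10 4 16
a[mid]=7<10: swap a[1],a[1]; lo=2,mid=2 → 9 7 17 3 11 15 6 10 4 16
a[mid]=17>10: swap a[2],a[8]; hi=7 → 9 7 4 3 11 15 6 10 17 16
a[mid]=4<10: swap a[2],a[2]; lo=3,mid=3 → 9 7 4 3 11 15 6 10 17 16
a[mid]=3<10: swap a[3],a[3]; lo=4,mid=4 → 9 7 4 3 11 15 6 10 17 16
a[mid]=11>10: swap a[4],a[7]; hi=6 → 9 7 4 3 10 15 6 11 17 16
a[mid]=10=10: mid=5
a[mid]=15>10: swap a[5],a[6]; hi=5 → 9 7 4 3 10 6 15 11 17 16
a[mid]=6<10: swap a[4],a[5]; lo=5,mid=6 → 9 7 4 3 6 10 15 11 17 16
end: lo=5, hi=5; a = 9 7 4 3 6 10 15 11 17 16

(5, 5)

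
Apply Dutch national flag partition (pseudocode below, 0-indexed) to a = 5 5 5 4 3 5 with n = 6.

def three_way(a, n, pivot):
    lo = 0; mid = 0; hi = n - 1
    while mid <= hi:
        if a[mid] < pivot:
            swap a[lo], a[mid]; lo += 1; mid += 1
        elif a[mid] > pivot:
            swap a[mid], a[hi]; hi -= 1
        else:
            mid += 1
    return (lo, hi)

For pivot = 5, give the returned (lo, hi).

(2, 5)

lo=0 mid=0 hi=5
5=5: mid=1
5=5: mid=2
5=5: mid=3
4<5: swap(0,3), lo=1 mid=4 ⇒ 4 5 5 5 3 5
3<5: swap(1,4), lo=2 mid=5 ⇒ 4 3 5 5 5 5
5=5: mid=6
done. lo=2 hi=5; a=4 3 5 5 5 5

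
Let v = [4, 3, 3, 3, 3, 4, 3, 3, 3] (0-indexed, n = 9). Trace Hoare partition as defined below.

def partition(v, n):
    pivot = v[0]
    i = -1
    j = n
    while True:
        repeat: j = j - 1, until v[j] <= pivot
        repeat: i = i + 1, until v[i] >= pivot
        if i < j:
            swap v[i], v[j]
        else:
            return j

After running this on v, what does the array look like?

pivot = v[0] = 4; i = -1, j = 9
j→8 (v[8]=3≤4), i→0 (v[0]=4≥4); i<j, swap → [3, 3, 3, 3, 3, 4, 3, 3, 4]
j→7 (v[7]=3≤4), i→5 (v[5]=4≥4); i<j, swap → [3, 3, 3, 3, 3, 3, 3, 4, 4]
j→6, i→7; i≥j, return j=6. v = [3, 3, 3, 3, 3, 3, 3, 4, 4]

[3, 3, 3, 3, 3, 3, 3, 4, 4]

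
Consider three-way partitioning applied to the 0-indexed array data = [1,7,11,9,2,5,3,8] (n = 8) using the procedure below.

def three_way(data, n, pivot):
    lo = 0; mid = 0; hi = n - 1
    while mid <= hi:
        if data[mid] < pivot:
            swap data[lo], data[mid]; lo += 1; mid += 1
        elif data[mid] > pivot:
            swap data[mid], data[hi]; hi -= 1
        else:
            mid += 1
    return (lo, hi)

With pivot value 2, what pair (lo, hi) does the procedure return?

pivot = 2; lo=0, mid=0, hi=7
data[mid]=1<2: swap data[0],data[0]; lo=1,mid=1 → [1,7,11,9,2,5,3,8]
data[mid]=7>2: swap data[1],data[7]; hi=6 → [1,8,11,9,2,5,3,7]
data[mid]=8>2: swap data[1],data[6]; hi=5 → [1,3,11,9,2,5,8,7]
data[mid]=3>2: swap data[1],data[5]; hi=4 → [1,5,11,9,2,3,8,7]
data[mid]=5>2: swap data[1],data[4]; hi=3 → [1,2,11,9,5,3,8,7]
data[mid]=2=2: mid=2
data[mid]=11>2: swap data[2],data[3]; hi=2 → [1,2,9,11,5,3,8,7]
data[mid]=9>2: swap data[2],data[2]; hi=1 → [1,2,9,11,5,3,8,7]
end: lo=1, hi=1; data = [1,2,9,11,5,3,8,7]

(1, 1)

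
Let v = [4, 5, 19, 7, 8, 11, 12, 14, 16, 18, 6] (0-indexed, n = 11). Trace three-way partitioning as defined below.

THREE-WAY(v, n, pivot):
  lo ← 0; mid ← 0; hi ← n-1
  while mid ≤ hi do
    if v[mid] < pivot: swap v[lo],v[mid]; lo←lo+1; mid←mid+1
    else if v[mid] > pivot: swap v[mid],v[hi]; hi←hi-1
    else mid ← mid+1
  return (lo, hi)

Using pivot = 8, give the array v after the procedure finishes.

lo=0 mid=0 hi=10
4<8: swap(0,0), lo=1 mid=1 ⇒ [4, 5, 19, 7, 8, 11, 12, 14, 16, 18, 6]
5<8: swap(1,1), lo=2 mid=2 ⇒ [4, 5, 19, 7, 8, 11, 12, 14, 16, 18, 6]
19>8: swap(2,10), hi=9 ⇒ [4, 5, 6, 7, 8, 11, 12, 14, 16, 18, 19]
6<8: swap(2,2), lo=3 mid=3 ⇒ [4, 5, 6, 7, 8, 11, 12, 14, 16, 18, 19]
7<8: swap(3,3), lo=4 mid=4 ⇒ [4, 5, 6, 7, 8, 11, 12, 14, 16, 18, 19]
8=8: mid=5
11>8: swap(5,9), hi=8 ⇒ [4, 5, 6, 7, 8, 18, 12, 14, 16, 11, 19]
18>8: swap(5,8), hi=7 ⇒ [4, 5, 6, 7, 8, 16, 12, 14, 18, 11, 19]
16>8: swap(5,7), hi=6 ⇒ [4, 5, 6, 7, 8, 14, 12, 16, 18, 11, 19]
14>8: swap(5,6), hi=5 ⇒ [4, 5, 6, 7, 8, 12, 14, 16, 18, 11, 19]
12>8: swap(5,5), hi=4 ⇒ [4, 5, 6, 7, 8, 12, 14, 16, 18, 11, 19]
done. lo=4 hi=4; v=[4, 5, 6, 7, 8, 12, 14, 16, 18, 11, 19]

[4, 5, 6, 7, 8, 12, 14, 16, 18, 11, 19]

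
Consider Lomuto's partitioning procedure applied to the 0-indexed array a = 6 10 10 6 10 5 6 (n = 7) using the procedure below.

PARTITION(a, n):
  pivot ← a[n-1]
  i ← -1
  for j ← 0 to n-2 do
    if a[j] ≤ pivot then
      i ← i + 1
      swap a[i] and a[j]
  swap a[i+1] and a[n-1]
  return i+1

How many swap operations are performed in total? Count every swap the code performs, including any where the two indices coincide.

pivot = a[6] = 6; i = -1
j=0: a[0]=6 ≤ 6 → i=0, swap a[0],a[0] (no change) → 6 10 10 6 10 5 6
j=1: a[1]=10 > 6 → no swap
j=2: a[2]=10 > 6 → no swap
j=3: a[3]=6 ≤ 6 → i=1, swap a[1],a[3] → 6 6 10 10 10 5 6
j=4: a[4]=10 > 6 → no swap
j=5: a[5]=5 ≤ 6 → i=2, swap a[2],a[5] → 6 6 5 10 10 10 6
final swap a[3],a[6] → 6 6 5 6 10 10 10; return 3

4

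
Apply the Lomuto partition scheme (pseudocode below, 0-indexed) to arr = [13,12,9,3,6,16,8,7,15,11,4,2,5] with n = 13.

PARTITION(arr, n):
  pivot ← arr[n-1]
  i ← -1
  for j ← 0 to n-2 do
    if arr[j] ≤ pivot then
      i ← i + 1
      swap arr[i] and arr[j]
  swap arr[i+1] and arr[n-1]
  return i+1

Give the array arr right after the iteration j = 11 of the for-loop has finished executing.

pivot = arr[12] = 5; i = -1
j=0: arr[0]=13 > 5 → no swap
j=1: arr[1]=12 > 5 → no swap
j=2: arr[2]=9 > 5 → no swap
j=3: arr[3]=3 ≤ 5 → i=0, swap arr[0],arr[3] → [3,12,9,13,6,16,8,7,15,11,4,2,5]
j=4: arr[4]=6 > 5 → no swap
j=5: arr[5]=16 > 5 → no swap
j=6: arr[6]=8 > 5 → no swap
j=7: arr[7]=7 > 5 → no swap
j=8: arr[8]=15 > 5 → no swap
j=9: arr[9]=11 > 5 → no swap
j=10: arr[10]=4 ≤ 5 → i=1, swap arr[1],arr[10] → [3,4,9,13,6,16,8,7,15,11,12,2,5]
j=11: arr[11]=2 ≤ 5 → i=2, swap arr[2],arr[11] → [3,4,2,13,6,16,8,7,15,11,12,9,5]
(after j=11) arr = [3,4,2,13,6,16,8,7,15,11,12,9,5]

[3,4,2,13,6,16,8,7,15,11,12,9,5]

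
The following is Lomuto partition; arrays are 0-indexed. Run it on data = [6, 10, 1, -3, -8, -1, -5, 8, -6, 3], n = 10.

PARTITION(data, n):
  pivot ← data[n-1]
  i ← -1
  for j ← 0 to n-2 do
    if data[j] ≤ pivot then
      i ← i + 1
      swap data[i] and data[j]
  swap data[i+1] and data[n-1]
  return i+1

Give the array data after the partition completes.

pivot = data[9] = 3; i = -1
j=0: data[0]=6 > 3 → no swap
j=1: data[1]=10 > 3 → no swap
j=2: data[2]=1 ≤ 3 → i=0, swap data[0],data[2] → [1, 10, 6, -3, -8, -1, -5, 8, -6, 3]
j=3: data[3]=-3 ≤ 3 → i=1, swap data[1],data[3] → [1, -3, 6, 10, -8, -1, -5, 8, -6, 3]
j=4: data[4]=-8 ≤ 3 → i=2, swap data[2],data[4] → [1, -3, -8, 10, 6, -1, -5, 8, -6, 3]
j=5: data[5]=-1 ≤ 3 → i=3, swap data[3],data[5] → [1, -3, -8, -1, 6, 10, -5, 8, -6, 3]
j=6: data[6]=-5 ≤ 3 → i=4, swap data[4],data[6] → [1, -3, -8, -1, -5, 10, 6, 8, -6, 3]
j=7: data[7]=8 > 3 → no swap
j=8: data[8]=-6 ≤ 3 → i=5, swap data[5],data[8] → [1, -3, -8, -1, -5, -6, 6, 8, 10, 3]
final swap data[6],data[9] → [1, -3, -8, -1, -5, -6, 3, 8, 10, 6]; return 6

[1, -3, -8, -1, -5, -6, 3, 8, 10, 6]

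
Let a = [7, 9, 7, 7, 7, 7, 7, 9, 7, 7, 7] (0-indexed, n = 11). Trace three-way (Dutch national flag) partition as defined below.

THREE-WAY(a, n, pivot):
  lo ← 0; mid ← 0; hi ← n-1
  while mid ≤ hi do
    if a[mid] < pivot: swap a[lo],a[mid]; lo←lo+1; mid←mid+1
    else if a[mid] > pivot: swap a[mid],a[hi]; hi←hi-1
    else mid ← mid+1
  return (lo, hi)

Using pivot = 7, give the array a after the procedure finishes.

[7, 7, 7, 7, 7, 7, 7, 7, 7, 9, 9]

lo=0 mid=0 hi=10
7=7: mid=1
9>7: swap(1,10), hi=9 ⇒ [7, 7, 7, 7, 7, 7, 7, 9, 7, 7, 9]
7=7: mid=2
7=7: mid=3
7=7: mid=4
7=7: mid=5
7=7: mid=6
7=7: mid=7
9>7: swap(7,9), hi=8 ⇒ [7, 7, 7, 7, 7, 7, 7, 7, 7, 9, 9]
7=7: mid=8
7=7: mid=9
done. lo=0 hi=8; a=[7, 7, 7, 7, 7, 7, 7, 7, 7, 9, 9]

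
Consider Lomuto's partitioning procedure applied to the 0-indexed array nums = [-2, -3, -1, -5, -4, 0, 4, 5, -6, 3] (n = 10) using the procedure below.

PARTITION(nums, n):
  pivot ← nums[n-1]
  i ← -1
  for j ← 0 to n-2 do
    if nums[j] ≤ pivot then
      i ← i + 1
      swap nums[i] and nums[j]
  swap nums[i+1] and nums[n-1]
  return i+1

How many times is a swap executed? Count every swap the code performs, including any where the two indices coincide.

pivot = nums[9] = 3; i = -1
j=0: nums[0]=-2 ≤ 3 → i=0, swap nums[0],nums[0] (no change) → [-2, -3, -1, -5, -4, 0, 4, 5, -6, 3]
j=1: nums[1]=-3 ≤ 3 → i=1, swap nums[1],nums[1] (no change) → [-2, -3, -1, -5, -4, 0, 4, 5, -6, 3]
j=2: nums[2]=-1 ≤ 3 → i=2, swap nums[2],nums[2] (no change) → [-2, -3, -1, -5, -4, 0, 4, 5, -6, 3]
j=3: nums[3]=-5 ≤ 3 → i=3, swap nums[3],nums[3] (no change) → [-2, -3, -1, -5, -4, 0, 4, 5, -6, 3]
j=4: nums[4]=-4 ≤ 3 → i=4, swap nums[4],nums[4] (no change) → [-2, -3, -1, -5, -4, 0, 4, 5, -6, 3]
j=5: nums[5]=0 ≤ 3 → i=5, swap nums[5],nums[5] (no change) → [-2, -3, -1, -5, -4, 0, 4, 5, -6, 3]
j=6: nums[6]=4 > 3 → no swap
j=7: nums[7]=5 > 3 → no swap
j=8: nums[8]=-6 ≤ 3 → i=6, swap nums[6],nums[8] → [-2, -3, -1, -5, -4, 0, -6, 5, 4, 3]
final swap nums[7],nums[9] → [-2, -3, -1, -5, -4, 0, -6, 3, 4, 5]; return 7

8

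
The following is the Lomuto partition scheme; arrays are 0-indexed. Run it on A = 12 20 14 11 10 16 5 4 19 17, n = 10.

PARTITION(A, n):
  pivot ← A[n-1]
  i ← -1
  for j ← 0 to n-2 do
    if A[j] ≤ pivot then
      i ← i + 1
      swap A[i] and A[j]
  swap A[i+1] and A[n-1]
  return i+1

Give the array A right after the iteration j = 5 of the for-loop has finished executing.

pivot = A[9] = 17; i = -1
j=0: A[0]=12 ≤ 17 → i=0, swap A[0],A[0] (no change) → 12 20 14 11 10 16 5 4 19 17
j=1: A[1]=20 > 17 → no swap
j=2: A[2]=14 ≤ 17 → i=1, swap A[1],A[2] → 12 14 20 11 10 16 5 4 19 17
j=3: A[3]=11 ≤ 17 → i=2, swap A[2],A[3] → 12 14 11 20 10 16 5 4 19 17
j=4: A[4]=10 ≤ 17 → i=3, swap A[3],A[4] → 12 14 11 10 20 16 5 4 19 17
j=5: A[5]=16 ≤ 17 → i=4, swap A[4],A[5] → 12 14 11 10 16 20 5 4 19 17
(after j=5) A = 12 14 11 10 16 20 5 4 19 17

12 14 11 10 16 20 5 4 19 17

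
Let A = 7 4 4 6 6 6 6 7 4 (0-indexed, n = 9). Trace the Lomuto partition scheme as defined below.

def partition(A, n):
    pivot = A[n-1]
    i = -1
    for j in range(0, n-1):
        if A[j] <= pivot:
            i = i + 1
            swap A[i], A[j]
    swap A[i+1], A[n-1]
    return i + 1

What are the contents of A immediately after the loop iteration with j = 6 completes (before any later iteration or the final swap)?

pivot=4, i=-1
j=0: 7>4, skip
j=1: 4≤4, i=0, swap(0,1) ⇒ 4 7 4 6 6 6 6 7 4
j=2: 4≤4, i=1, swap(1,2) ⇒ 4 4 7 6 6 6 6 7 4
j=3: 6>4, skip
j=4: 6>4, skip
j=5: 6>4, skip
j=6: 6>4, skip
(after j=6) A = 4 4 7 6 6 6 6 7 4

4 4 7 6 6 6 6 7 4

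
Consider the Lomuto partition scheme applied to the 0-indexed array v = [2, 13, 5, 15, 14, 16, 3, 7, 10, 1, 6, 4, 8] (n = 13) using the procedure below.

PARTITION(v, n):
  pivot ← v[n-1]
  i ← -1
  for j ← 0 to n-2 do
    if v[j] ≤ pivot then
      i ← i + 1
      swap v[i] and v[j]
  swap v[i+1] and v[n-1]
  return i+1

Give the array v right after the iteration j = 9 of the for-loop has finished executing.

[2, 5, 3, 7, 1, 16, 13, 15, 10, 14, 6, 4, 8]

pivot = v[12] = 8; i = -1
j=0: v[0]=2 ≤ 8 → i=0, swap v[0],v[0] (no change) → [2, 13, 5, 15, 14, 16, 3, 7, 10, 1, 6, 4, 8]
j=1: v[1]=13 > 8 → no swap
j=2: v[2]=5 ≤ 8 → i=1, swap v[1],v[2] → [2, 5, 13, 15, 14, 16, 3, 7, 10, 1, 6, 4, 8]
j=3: v[3]=15 > 8 → no swap
j=4: v[4]=14 > 8 → no swap
j=5: v[5]=16 > 8 → no swap
j=6: v[6]=3 ≤ 8 → i=2, swap v[2],v[6] → [2, 5, 3, 15, 14, 16, 13, 7, 10, 1, 6, 4, 8]
j=7: v[7]=7 ≤ 8 → i=3, swap v[3],v[7] → [2, 5, 3, 7, 14, 16, 13, 15, 10, 1, 6, 4, 8]
j=8: v[8]=10 > 8 → no swap
j=9: v[9]=1 ≤ 8 → i=4, swap v[4],v[9] → [2, 5, 3, 7, 1, 16, 13, 15, 10, 14, 6, 4, 8]
(after j=9) v = [2, 5, 3, 7, 1, 16, 13, 15, 10, 14, 6, 4, 8]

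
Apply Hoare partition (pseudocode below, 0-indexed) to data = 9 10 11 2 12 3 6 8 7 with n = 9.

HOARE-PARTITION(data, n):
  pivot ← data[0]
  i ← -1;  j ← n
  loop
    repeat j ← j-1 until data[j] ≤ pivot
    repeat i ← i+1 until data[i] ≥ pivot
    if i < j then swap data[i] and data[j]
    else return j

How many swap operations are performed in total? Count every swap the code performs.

4

pivot=9
j stops at 8 (7), i stops at 0 (9); swap ⇒ 7 10 11 2 12 3 6 8 9
j stops at 7 (8), i stops at 1 (10); swap ⇒ 7 8 11 2 12 3 6 10 9
j stops at 6 (6), i stops at 2 (11); swap ⇒ 7 8 6 2 12 3 11 10 9
j stops at 5 (3), i stops at 4 (12); swap ⇒ 7 8 6 2 3 12 11 10 9
j stops at 4, i stops at 5; i≥j ⇒ return 4. data=7 8 6 2 3 12 11 10 9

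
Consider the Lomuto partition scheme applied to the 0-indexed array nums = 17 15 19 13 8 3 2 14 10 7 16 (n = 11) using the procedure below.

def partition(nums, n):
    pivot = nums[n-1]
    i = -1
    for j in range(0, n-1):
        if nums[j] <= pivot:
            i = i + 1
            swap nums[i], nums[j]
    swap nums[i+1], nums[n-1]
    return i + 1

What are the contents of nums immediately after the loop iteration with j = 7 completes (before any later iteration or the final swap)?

pivot=16, i=-1
j=0: 17>16, skip
j=1: 15≤16, i=0, swap(0,1) ⇒ 15 17 19 13 8 3 2 14 10 7 16
j=2: 19>16, skip
j=3: 13≤16, i=1, swap(1,3) ⇒ 15 13 19 17 8 3 2 14 10 7 16
j=4: 8≤16, i=2, swap(2,4) ⇒ 15 13 8 17 19 3 2 14 10 7 16
j=5: 3≤16, i=3, swap(3,5) ⇒ 15 13 8 3 19 17 2 14 10 7 16
j=6: 2≤16, i=4, swap(4,6) ⇒ 15 13 8 3 2 17 19 14 10 7 16
j=7: 14≤16, i=5, swap(5,7) ⇒ 15 13 8 3 2 14 19 17 10 7 16
(after j=7) nums = 15 13 8 3 2 14 19 17 10 7 16

15 13 8 3 2 14 19 17 10 7 16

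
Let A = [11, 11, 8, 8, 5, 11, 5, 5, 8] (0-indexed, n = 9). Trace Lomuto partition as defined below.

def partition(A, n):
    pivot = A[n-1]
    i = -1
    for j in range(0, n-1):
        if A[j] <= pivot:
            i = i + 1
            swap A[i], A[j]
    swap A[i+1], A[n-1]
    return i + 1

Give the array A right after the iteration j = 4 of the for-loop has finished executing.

[8, 8, 5, 11, 11, 11, 5, 5, 8]

pivot=8, i=-1
j=0: 11>8, skip
j=1: 11>8, skip
j=2: 8≤8, i=0, swap(0,2) ⇒ [8, 11, 11, 8, 5, 11, 5, 5, 8]
j=3: 8≤8, i=1, swap(1,3) ⇒ [8, 8, 11, 11, 5, 11, 5, 5, 8]
j=4: 5≤8, i=2, swap(2,4) ⇒ [8, 8, 5, 11, 11, 11, 5, 5, 8]
(after j=4) A = [8, 8, 5, 11, 11, 11, 5, 5, 8]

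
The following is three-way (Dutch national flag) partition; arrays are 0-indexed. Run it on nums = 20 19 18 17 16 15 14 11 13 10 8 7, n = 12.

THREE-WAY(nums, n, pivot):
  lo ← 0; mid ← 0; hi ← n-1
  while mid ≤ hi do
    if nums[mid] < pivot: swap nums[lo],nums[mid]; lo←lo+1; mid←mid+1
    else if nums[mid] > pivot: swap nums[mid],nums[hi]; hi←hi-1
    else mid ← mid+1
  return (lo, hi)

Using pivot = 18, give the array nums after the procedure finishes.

7 8 17 16 15 14 11 13 10 18 19 20

lo=0 mid=0 hi=11
20>18: swap(0,11), hi=10 ⇒ 7 19 18 17 16 15 14 11 13 10 8 20
7<18: swap(0,0), lo=1 mid=1 ⇒ 7 19 18 17 16 15 14 11 13 10 8 20
19>18: swap(1,10), hi=9 ⇒ 7 8 18 17 16 15 14 11 13 10 19 20
8<18: swap(1,1), lo=2 mid=2 ⇒ 7 8 18 17 16 15 14 11 13 10 19 20
18=18: mid=3
17<18: swap(2,3), lo=3 mid=4 ⇒ 7 8 17 18 16 15 14 11 13 10 19 20
16<18: swap(3,4), lo=4 mid=5 ⇒ 7 8 17 16 18 15 14 11 13 10 19 20
15<18: swap(4,5), lo=5 mid=6 ⇒ 7 8 17 16 15 18 14 11 13 10 19 20
14<18: swap(5,6), lo=6 mid=7 ⇒ 7 8 17 16 15 14 18 11 13 10 19 20
11<18: swap(6,7), lo=7 mid=8 ⇒ 7 8 17 16 15 14 11 18 13 10 19 20
13<18: swap(7,8), lo=8 mid=9 ⇒ 7 8 17 16 15 14 11 13 18 10 19 20
10<18: swap(8,9), lo=9 mid=10 ⇒ 7 8 17 16 15 14 11 13 10 18 19 20
done. lo=9 hi=9; nums=7 8 17 16 15 14 11 13 10 18 19 20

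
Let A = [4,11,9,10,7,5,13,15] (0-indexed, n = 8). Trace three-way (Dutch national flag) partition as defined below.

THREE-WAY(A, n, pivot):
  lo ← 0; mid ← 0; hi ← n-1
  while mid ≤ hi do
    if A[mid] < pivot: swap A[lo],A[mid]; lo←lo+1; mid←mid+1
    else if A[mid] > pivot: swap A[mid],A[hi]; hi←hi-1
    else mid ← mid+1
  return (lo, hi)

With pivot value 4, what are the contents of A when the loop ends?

[4,9,10,7,5,13,15,11]

lo=0 mid=0 hi=7
4=4: mid=1
11>4: swap(1,7), hi=6 ⇒ [4,15,9,10,7,5,13,11]
15>4: swap(1,6), hi=5 ⇒ [4,13,9,10,7,5,15,11]
13>4: swap(1,5), hi=4 ⇒ [4,5,9,10,7,13,15,11]
5>4: swap(1,4), hi=3 ⇒ [4,7,9,10,5,13,15,11]
7>4: swap(1,3), hi=2 ⇒ [4,10,9,7,5,13,15,11]
10>4: swap(1,2), hi=1 ⇒ [4,9,10,7,5,13,15,11]
9>4: swap(1,1), hi=0 ⇒ [4,9,10,7,5,13,15,11]
done. lo=0 hi=0; A=[4,9,10,7,5,13,15,11]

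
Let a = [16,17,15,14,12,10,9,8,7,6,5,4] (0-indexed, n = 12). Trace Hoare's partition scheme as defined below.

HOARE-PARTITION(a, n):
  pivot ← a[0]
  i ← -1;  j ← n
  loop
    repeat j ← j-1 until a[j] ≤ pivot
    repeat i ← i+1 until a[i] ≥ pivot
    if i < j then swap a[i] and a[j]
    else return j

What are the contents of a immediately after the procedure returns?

pivot = a[0] = 16; i = -1, j = 12
j→11 (a[11]=4≤16), i→0 (a[0]=16≥16); i<j, swap → [4,17,15,14,12,10,9,8,7,6,5,16]
j→10 (a[10]=5≤16), i→1 (a[1]=17≥16); i<j, swap → [4,5,15,14,12,10,9,8,7,6,17,16]
j→9, i→10; i≥j, return j=9. a = [4,5,15,14,12,10,9,8,7,6,17,16]

[4,5,15,14,12,10,9,8,7,6,17,16]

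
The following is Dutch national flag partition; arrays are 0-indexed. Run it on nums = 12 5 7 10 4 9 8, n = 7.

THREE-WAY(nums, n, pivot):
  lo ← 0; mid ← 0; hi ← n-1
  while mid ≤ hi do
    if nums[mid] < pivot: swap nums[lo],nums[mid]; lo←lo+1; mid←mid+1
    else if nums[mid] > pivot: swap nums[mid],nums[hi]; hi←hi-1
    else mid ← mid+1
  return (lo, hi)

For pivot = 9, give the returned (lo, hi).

lo=0 mid=0 hi=6
12>9: swap(0,6), hi=5 ⇒ 8 5 7 10 4 9 12
8<9: swap(0,0), lo=1 mid=1 ⇒ 8 5 7 10 4 9 12
5<9: swap(1,1), lo=2 mid=2 ⇒ 8 5 7 10 4 9 12
7<9: swap(2,2), lo=3 mid=3 ⇒ 8 5 7 10 4 9 12
10>9: swap(3,5), hi=4 ⇒ 8 5 7 9 4 10 12
9=9: mid=4
4<9: swap(3,4), lo=4 mid=5 ⇒ 8 5 7 4 9 10 12
done. lo=4 hi=4; nums=8 5 7 4 9 10 12

(4, 4)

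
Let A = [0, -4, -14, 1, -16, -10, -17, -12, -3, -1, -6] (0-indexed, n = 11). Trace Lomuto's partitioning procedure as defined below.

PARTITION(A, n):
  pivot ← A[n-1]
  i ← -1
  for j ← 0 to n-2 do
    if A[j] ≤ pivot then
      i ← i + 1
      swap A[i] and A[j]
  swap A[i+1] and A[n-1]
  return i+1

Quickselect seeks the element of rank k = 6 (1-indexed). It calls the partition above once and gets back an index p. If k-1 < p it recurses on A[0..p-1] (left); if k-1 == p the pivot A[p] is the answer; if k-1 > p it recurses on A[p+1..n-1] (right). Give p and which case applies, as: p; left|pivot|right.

pivot = A[10] = -6; i = -1
j=0: A[0]=0 > -6 → no swap
j=1: A[1]=-4 > -6 → no swap
j=2: A[2]=-14 ≤ -6 → i=0, swap A[0],A[2] → [-14, -4, 0, 1, -16, -10, -17, -12, -3, -1, -6]
j=3: A[3]=1 > -6 → no swap
j=4: A[4]=-16 ≤ -6 → i=1, swap A[1],A[4] → [-14, -16, 0, 1, -4, -10, -17, -12, -3, -1, -6]
j=5: A[5]=-10 ≤ -6 → i=2, swap A[2],A[5] → [-14, -16, -10, 1, -4, 0, -17, -12, -3, -1, -6]
j=6: A[6]=-17 ≤ -6 → i=3, swap A[3],A[6] → [-14, -16, -10, -17, -4, 0, 1, -12, -3, -1, -6]
j=7: A[7]=-12 ≤ -6 → i=4, swap A[4],A[7] → [-14, -16, -10, -17, -12, 0, 1, -4, -3, -1, -6]
j=8: A[8]=-3 > -6 → no swap
j=9: A[9]=-1 > -6 → no swap
final swap A[5],A[10] → [-14, -16, -10, -17, -12, -6, 1, -4, -3, -1, 0]; return 5
p = 5; k-1 = 5 == 5 ⇒ pivot

5; pivot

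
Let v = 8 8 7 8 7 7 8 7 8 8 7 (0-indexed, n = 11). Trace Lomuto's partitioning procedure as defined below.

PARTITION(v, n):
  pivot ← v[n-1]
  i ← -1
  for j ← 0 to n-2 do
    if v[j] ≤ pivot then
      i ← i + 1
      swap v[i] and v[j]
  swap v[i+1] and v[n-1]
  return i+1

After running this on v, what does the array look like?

pivot = v[10] = 7; i = -1
j=0: v[0]=8 > 7 → no swap
j=1: v[1]=8 > 7 → no swap
j=2: v[2]=7 ≤ 7 → i=0, swap v[0],v[2] → 7 8 8 8 7 7 8 7 8 8 7
j=3: v[3]=8 > 7 → no swap
j=4: v[4]=7 ≤ 7 → i=1, swap v[1],v[4] → 7 7 8 8 8 7 8 7 8 8 7
j=5: v[5]=7 ≤ 7 → i=2, swap v[2],v[5] → 7 7 7 8 8 8 8 7 8 8 7
j=6: v[6]=8 > 7 → no swap
j=7: v[7]=7 ≤ 7 → i=3, swap v[3],v[7] → 7 7 7 7 8 8 8 8 8 8 7
j=8: v[8]=8 > 7 → no swap
j=9: v[9]=8 > 7 → no swap
final swap v[4],v[10] → 7 7 7 7 7 8 8 8 8 8 8; return 4

7 7 7 7 7 8 8 8 8 8 8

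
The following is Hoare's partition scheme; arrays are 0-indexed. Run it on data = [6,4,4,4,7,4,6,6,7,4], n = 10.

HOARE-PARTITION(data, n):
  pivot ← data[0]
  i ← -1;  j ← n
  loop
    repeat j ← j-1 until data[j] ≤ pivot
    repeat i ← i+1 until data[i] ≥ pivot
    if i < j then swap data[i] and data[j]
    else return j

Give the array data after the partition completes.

[4,4,4,4,6,4,6,7,7,6]

pivot=6
j stops at 9 (4), i stops at 0 (6); swap ⇒ [4,4,4,4,7,4,6,6,7,6]
j stops at 7 (6), i stops at 4 (7); swap ⇒ [4,4,4,4,6,4,6,7,7,6]
j stops at 6, i stops at 6; i≥j ⇒ return 6. data=[4,4,4,4,6,4,6,7,7,6]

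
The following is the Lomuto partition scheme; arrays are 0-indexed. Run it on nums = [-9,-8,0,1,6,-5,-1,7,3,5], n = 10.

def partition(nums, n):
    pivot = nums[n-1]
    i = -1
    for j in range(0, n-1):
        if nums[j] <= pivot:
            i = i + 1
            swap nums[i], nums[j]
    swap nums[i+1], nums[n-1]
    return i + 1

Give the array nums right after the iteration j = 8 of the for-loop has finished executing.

pivot = nums[9] = 5; i = -1
j=0: nums[0]=-9 ≤ 5 → i=0, swap nums[0],nums[0] (no change) → [-9,-8,0,1,6,-5,-1,7,3,5]
j=1: nums[1]=-8 ≤ 5 → i=1, swap nums[1],nums[1] (no change) → [-9,-8,0,1,6,-5,-1,7,3,5]
j=2: nums[2]=0 ≤ 5 → i=2, swap nums[2],nums[2] (no change) → [-9,-8,0,1,6,-5,-1,7,3,5]
j=3: nums[3]=1 ≤ 5 → i=3, swap nums[3],nums[3] (no change) → [-9,-8,0,1,6,-5,-1,7,3,5]
j=4: nums[4]=6 > 5 → no swap
j=5: nums[5]=-5 ≤ 5 → i=4, swap nums[4],nums[5] → [-9,-8,0,1,-5,6,-1,7,3,5]
j=6: nums[6]=-1 ≤ 5 → i=5, swap nums[5],nums[6] → [-9,-8,0,1,-5,-1,6,7,3,5]
j=7: nums[7]=7 > 5 → no swap
j=8: nums[8]=3 ≤ 5 → i=6, swap nums[6],nums[8] → [-9,-8,0,1,-5,-1,3,7,6,5]
(after j=8) nums = [-9,-8,0,1,-5,-1,3,7,6,5]

[-9,-8,0,1,-5,-1,3,7,6,5]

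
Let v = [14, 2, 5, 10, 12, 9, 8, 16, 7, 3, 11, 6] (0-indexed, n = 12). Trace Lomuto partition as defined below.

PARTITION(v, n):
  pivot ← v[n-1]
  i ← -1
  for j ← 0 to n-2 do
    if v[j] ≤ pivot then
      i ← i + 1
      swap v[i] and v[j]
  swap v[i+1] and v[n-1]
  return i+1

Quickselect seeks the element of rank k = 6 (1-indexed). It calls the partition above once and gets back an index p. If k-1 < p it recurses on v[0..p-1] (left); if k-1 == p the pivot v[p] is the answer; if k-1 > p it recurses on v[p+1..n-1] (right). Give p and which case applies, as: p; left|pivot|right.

pivot = v[11] = 6; i = -1
j=0: v[0]=14 > 6 → no swap
j=1: v[1]=2 ≤ 6 → i=0, swap v[0],v[1] → [2, 14, 5, 10, 12, 9, 8, 16, 7, 3, 11, 6]
j=2: v[2]=5 ≤ 6 → i=1, swap v[1],v[2] → [2, 5, 14, 10, 12, 9, 8, 16, 7, 3, 11, 6]
j=3: v[3]=10 > 6 → no swap
j=4: v[4]=12 > 6 → no swap
j=5: v[5]=9 > 6 → no swap
j=6: v[6]=8 > 6 → no swap
j=7: v[7]=16 > 6 → no swap
j=8: v[8]=7 > 6 → no swap
j=9: v[9]=3 ≤ 6 → i=2, swap v[2],v[9] → [2, 5, 3, 10, 12, 9, 8, 16, 7, 14, 11, 6]
j=10: v[10]=11 > 6 → no swap
final swap v[3],v[11] → [2, 5, 3, 6, 12, 9, 8, 16, 7, 14, 11, 10]; return 3
p = 3; k-1 = 5 > 3 ⇒ right

3; right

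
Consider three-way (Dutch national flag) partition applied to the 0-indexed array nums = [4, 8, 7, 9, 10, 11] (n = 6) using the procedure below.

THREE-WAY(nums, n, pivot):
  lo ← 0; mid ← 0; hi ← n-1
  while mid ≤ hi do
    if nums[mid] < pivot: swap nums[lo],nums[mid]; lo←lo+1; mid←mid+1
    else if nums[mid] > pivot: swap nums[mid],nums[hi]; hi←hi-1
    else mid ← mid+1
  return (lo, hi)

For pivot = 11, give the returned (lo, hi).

(5, 5)

pivot = 11; lo=0, mid=0, hi=5
nums[mid]=4<11: swap nums[0],nums[0]; lo=1,mid=1 → [4, 8, 7, 9, 10, 11]
nums[mid]=8<11: swap nums[1],nums[1]; lo=2,mid=2 → [4, 8, 7, 9, 10, 11]
nums[mid]=7<11: swap nums[2],nums[2]; lo=3,mid=3 → [4, 8, 7, 9, 10, 11]
nums[mid]=9<11: swap nums[3],nums[3]; lo=4,mid=4 → [4, 8, 7, 9, 10, 11]
nums[mid]=10<11: swap nums[4],nums[4]; lo=5,mid=5 → [4, 8, 7, 9, 10, 11]
nums[mid]=11=11: mid=6
end: lo=5, hi=5; nums = [4, 8, 7, 9, 10, 11]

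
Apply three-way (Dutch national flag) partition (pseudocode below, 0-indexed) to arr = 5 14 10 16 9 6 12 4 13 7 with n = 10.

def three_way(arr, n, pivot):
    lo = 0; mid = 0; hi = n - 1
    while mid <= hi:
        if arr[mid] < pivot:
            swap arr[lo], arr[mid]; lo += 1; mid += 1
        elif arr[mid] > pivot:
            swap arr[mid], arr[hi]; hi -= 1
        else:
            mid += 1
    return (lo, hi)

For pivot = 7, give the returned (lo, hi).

pivot = 7; lo=0, mid=0, hi=9
arr[mid]=5<7: swap arr[0],arr[0]; lo=1,mid=1 → 5 14 10 16 9 6 12 4 13 7
arr[mid]=14>7: swap arr[1],arr[9]; hi=8 → 5 7 10 16 9 6 12 4 13 14
arr[mid]=7=7: mid=2
arr[mid]=10>7: swap arr[2],arr[8]; hi=7 → 5 7 13 16 9 6 12 4 10 14
arr[mid]=13>7: swap arr[2],arr[7]; hi=6 → 5 7 4 16 9 6 12 13 10 14
arr[mid]=4<7: swap arr[1],arr[2]; lo=2,mid=3 → 5 4 7 16 9 6 12 13 10 14
arr[mid]=16>7: swap arr[3],arr[6]; hi=5 → 5 4 7 12 9 6 16 13 10 14
arr[mid]=12>7: swap arr[3],arr[5]; hi=4 → 5 4 7 6 9 12 16 13 10 14
arr[mid]=6<7: swap arr[2],arr[3]; lo=3,mid=4 → 5 4 6 7 9 12 16 13 10 14
arr[mid]=9>7: swap arr[4],arr[4]; hi=3 → 5 4 6 7 9 12 16 13 10 14
end: lo=3, hi=3; arr = 5 4 6 7 9 12 16 13 10 14

(3, 3)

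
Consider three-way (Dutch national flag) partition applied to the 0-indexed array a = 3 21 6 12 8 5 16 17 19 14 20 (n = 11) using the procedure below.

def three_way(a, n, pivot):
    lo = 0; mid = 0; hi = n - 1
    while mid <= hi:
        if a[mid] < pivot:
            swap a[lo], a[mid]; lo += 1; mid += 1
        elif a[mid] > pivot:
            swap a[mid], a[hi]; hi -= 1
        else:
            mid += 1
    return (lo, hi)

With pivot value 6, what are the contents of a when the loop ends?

lo=0 mid=0 hi=10
3<6: swap(0,0), lo=1 mid=1 ⇒ 3 21 6 12 8 5 16 17 19 14 20
21>6: swap(1,10), hi=9 ⇒ 3 20 6 12 8 5 16 17 19 14 21
20>6: swap(1,9), hi=8 ⇒ 3 14 6 12 8 5 16 17 19 20 21
14>6: swap(1,8), hi=7 ⇒ 3 19 6 12 8 5 16 17 14 20 21
19>6: swap(1,7), hi=6 ⇒ 3 17 6 12 8 5 16 19 14 20 21
17>6: swap(1,6), hi=5 ⇒ 3 16 6 12 8 5 17 19 14 20 21
16>6: swap(1,5), hi=4 ⇒ 3 5 6 12 8 16 17 19 14 20 21
5<6: swap(1,1), lo=2 mid=2 ⇒ 3 5 6 12 8 16 17 19 14 20 21
6=6: mid=3
12>6: swap(3,4), hi=3 ⇒ 3 5 6 8 12 16 17 19 14 20 21
8>6: swap(3,3), hi=2 ⇒ 3 5 6 8 12 16 17 19 14 20 21
done. lo=2 hi=2; a=3 5 6 8 12 16 17 19 14 20 21

3 5 6 8 12 16 17 19 14 20 21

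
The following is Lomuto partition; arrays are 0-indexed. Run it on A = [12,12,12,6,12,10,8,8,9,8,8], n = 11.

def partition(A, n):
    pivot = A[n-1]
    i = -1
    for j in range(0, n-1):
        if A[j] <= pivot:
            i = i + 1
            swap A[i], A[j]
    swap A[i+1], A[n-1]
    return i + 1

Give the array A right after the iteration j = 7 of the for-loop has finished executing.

[6,8,8,12,12,10,12,12,9,8,8]

pivot=8, i=-1
j=0: 12>8, skip
j=1: 12>8, skip
j=2: 12>8, skip
j=3: 6≤8, i=0, swap(0,3) ⇒ [6,12,12,12,12,10,8,8,9,8,8]
j=4: 12>8, skip
j=5: 10>8, skip
j=6: 8≤8, i=1, swap(1,6) ⇒ [6,8,12,12,12,10,12,8,9,8,8]
j=7: 8≤8, i=2, swap(2,7) ⇒ [6,8,8,12,12,10,12,12,9,8,8]
(after j=7) A = [6,8,8,12,12,10,12,12,9,8,8]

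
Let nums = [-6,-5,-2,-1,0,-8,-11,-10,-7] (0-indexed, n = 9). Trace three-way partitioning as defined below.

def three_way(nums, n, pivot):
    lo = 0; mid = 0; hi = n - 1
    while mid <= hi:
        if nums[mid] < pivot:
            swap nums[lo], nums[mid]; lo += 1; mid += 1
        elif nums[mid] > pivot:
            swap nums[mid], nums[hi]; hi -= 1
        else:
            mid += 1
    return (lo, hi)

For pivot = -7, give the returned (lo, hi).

(3, 3)

pivot = -7; lo=0, mid=0, hi=8
nums[mid]=-6>-7: swap nums[0],nums[8]; hi=7 → [-7,-5,-2,-1,0,-8,-11,-10,-6]
nums[mid]=-7=-7: mid=1
nums[mid]=-5>-7: swap nums[1],nums[7]; hi=6 → [-7,-10,-2,-1,0,-8,-11,-5,-6]
nums[mid]=-10<-7: swap nums[0],nums[1]; lo=1,mid=2 → [-10,-7,-2,-1,0,-8,-11,-5,-6]
nums[mid]=-2>-7: swap nums[2],nums[6]; hi=5 → [-10,-7,-11,-1,0,-8,-2,-5,-6]
nums[mid]=-11<-7: swap nums[1],nums[2]; lo=2,mid=3 → [-10,-11,-7,-1,0,-8,-2,-5,-6]
nums[mid]=-1>-7: swap nums[3],nums[5]; hi=4 → [-10,-11,-7,-8,0,-1,-2,-5,-6]
nums[mid]=-8<-7: swap nums[2],nums[3]; lo=3,mid=4 → [-10,-11,-8,-7,0,-1,-2,-5,-6]
nums[mid]=0>-7: swap nums[4],nums[4]; hi=3 → [-10,-11,-8,-7,0,-1,-2,-5,-6]
end: lo=3, hi=3; nums = [-10,-11,-8,-7,0,-1,-2,-5,-6]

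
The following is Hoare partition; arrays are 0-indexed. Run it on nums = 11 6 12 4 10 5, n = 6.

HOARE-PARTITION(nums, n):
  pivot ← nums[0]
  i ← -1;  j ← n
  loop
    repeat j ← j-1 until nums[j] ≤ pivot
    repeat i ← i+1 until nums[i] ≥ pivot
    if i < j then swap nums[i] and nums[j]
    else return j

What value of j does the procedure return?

pivot=11
j stops at 5 (5), i stops at 0 (11); swap ⇒ 5 6 12 4 10 11
j stops at 4 (10), i stops at 2 (12); swap ⇒ 5 6 10 4 12 11
j stops at 3, i stops at 4; i≥j ⇒ return 3. nums=5 6 10 4 12 11

3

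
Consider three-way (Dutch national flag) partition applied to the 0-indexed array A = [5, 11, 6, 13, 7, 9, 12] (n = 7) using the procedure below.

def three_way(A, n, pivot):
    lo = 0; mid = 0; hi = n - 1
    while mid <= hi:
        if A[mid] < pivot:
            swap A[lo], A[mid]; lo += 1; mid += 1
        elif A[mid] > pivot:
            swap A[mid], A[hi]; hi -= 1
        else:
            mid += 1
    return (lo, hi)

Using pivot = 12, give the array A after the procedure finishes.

lo=0 mid=0 hi=6
5<12: swap(0,0), lo=1 mid=1 ⇒ [5, 11, 6, 13, 7, 9, 12]
11<12: swap(1,1), lo=2 mid=2 ⇒ [5, 11, 6, 13, 7, 9, 12]
6<12: swap(2,2), lo=3 mid=3 ⇒ [5, 11, 6, 13, 7, 9, 12]
13>12: swap(3,6), hi=5 ⇒ [5, 11, 6, 12, 7, 9, 13]
12=12: mid=4
7<12: swap(3,4), lo=4 mid=5 ⇒ [5, 11, 6, 7, 12, 9, 13]
9<12: swap(4,5), lo=5 mid=6 ⇒ [5, 11, 6, 7, 9, 12, 13]
done. lo=5 hi=5; A=[5, 11, 6, 7, 9, 12, 13]

[5, 11, 6, 7, 9, 12, 13]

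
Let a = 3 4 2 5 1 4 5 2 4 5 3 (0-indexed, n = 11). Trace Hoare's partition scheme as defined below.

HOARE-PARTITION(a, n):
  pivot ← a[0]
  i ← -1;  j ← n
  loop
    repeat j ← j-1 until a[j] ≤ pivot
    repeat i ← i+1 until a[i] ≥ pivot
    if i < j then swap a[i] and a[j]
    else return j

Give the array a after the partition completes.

3 2 2 1 5 4 5 4 4 5 3

pivot=3
j stops at 10 (3), i stops at 0 (3); swap ⇒ 3 4 2 5 1 4 5 2 4 5 3
j stops at 7 (2), i stops at 1 (4); swap ⇒ 3 2 2 5 1 4 5 4 4 5 3
j stops at 4 (1), i stops at 3 (5); swap ⇒ 3 2 2 1 5 4 5 4 4 5 3
j stops at 3, i stops at 4; i≥j ⇒ return 3. a=3 2 2 1 5 4 5 4 4 5 3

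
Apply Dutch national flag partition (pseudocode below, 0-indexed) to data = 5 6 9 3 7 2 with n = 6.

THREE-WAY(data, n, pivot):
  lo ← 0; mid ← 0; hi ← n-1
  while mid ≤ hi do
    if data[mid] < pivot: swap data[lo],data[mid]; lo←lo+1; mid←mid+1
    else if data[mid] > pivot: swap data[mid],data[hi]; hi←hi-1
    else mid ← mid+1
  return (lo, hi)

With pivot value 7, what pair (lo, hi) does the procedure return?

lo=0 mid=0 hi=5
5<7: swap(0,0), lo=1 mid=1 ⇒ 5 6 9 3 7 2
6<7: swap(1,1), lo=2 mid=2 ⇒ 5 6 9 3 7 2
9>7: swap(2,5), hi=4 ⇒ 5 6 2 3 7 9
2<7: swap(2,2), lo=3 mid=3 ⇒ 5 6 2 3 7 9
3<7: swap(3,3), lo=4 mid=4 ⇒ 5 6 2 3 7 9
7=7: mid=5
done. lo=4 hi=4; data=5 6 2 3 7 9

(4, 4)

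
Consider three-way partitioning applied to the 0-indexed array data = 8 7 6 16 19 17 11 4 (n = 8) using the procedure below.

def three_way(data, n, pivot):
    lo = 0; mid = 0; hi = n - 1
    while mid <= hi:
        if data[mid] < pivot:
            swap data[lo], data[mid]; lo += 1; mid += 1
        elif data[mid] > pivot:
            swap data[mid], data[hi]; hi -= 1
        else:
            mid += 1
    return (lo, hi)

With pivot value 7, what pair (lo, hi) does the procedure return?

(2, 2)

pivot = 7; lo=0, mid=0, hi=7
data[mid]=8>7: swap data[0],data[7]; hi=6 → 4 7 6 16 19 17 11 8
data[mid]=4<7: swap data[0],data[0]; lo=1,mid=1 → 4 7 6 16 19 17 11 8
data[mid]=7=7: mid=2
data[mid]=6<7: swap data[1],data[2]; lo=2,mid=3 → 4 6 7 16 19 17 11 8
data[mid]=16>7: swap data[3],data[6]; hi=5 → 4 6 7 11 19 17 16 8
data[mid]=11>7: swap data[3],data[5]; hi=4 → 4 6 7 17 19 11 16 8
data[mid]=17>7: swap data[3],data[4]; hi=3 → 4 6 7 19 17 11 16 8
data[mid]=19>7: swap data[3],data[3]; hi=2 → 4 6 7 19 17 11 16 8
end: lo=2, hi=2; data = 4 6 7 19 17 11 16 8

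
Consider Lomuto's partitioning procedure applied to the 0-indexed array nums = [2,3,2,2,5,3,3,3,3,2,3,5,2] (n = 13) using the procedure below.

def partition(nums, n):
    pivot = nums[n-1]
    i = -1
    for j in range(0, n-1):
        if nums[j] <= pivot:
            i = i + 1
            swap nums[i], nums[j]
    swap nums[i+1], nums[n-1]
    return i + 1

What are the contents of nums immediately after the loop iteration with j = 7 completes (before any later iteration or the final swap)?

pivot = nums[12] = 2; i = -1
j=0: nums[0]=2 ≤ 2 → i=0, swap nums[0],nums[0] (no change) → [2,3,2,2,5,3,3,3,3,2,3,5,2]
j=1: nums[1]=3 > 2 → no swap
j=2: nums[2]=2 ≤ 2 → i=1, swap nums[1],nums[2] → [2,2,3,2,5,3,3,3,3,2,3,5,2]
j=3: nums[3]=2 ≤ 2 → i=2, swap nums[2],nums[3] → [2,2,2,3,5,3,3,3,3,2,3,5,2]
j=4: nums[4]=5 > 2 → no swap
j=5: nums[5]=3 > 2 → no swap
j=6: nums[6]=3 > 2 → no swap
j=7: nums[7]=3 > 2 → no swap
(after j=7) nums = [2,2,2,3,5,3,3,3,3,2,3,5,2]

[2,2,2,3,5,3,3,3,3,2,3,5,2]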